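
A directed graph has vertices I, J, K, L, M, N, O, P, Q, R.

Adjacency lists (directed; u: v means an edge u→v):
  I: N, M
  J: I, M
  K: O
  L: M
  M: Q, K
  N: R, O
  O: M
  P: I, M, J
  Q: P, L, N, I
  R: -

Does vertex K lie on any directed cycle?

Yes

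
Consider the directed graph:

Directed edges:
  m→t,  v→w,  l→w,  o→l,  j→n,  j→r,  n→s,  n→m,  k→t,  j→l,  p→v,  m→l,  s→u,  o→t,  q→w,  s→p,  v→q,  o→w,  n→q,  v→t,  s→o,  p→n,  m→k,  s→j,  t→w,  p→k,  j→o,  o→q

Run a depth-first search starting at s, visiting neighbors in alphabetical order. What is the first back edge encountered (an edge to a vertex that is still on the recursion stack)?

DFS from s (visiting neighbors in alphabetical order); mark gray on enter, black on exit:
s gray
  j gray
    l gray
      w gray
      w black
    l black
    n gray
      m gray
        k gray
          t gray
            t→w: w black — skip
          t black
        k black
        m→l: l black — skip
        m→t: t black — skip
      m black
      q gray
        q→w: w black — skip
      q black
      n→s: s is gray → back edge
First back edge: n → s.

n->s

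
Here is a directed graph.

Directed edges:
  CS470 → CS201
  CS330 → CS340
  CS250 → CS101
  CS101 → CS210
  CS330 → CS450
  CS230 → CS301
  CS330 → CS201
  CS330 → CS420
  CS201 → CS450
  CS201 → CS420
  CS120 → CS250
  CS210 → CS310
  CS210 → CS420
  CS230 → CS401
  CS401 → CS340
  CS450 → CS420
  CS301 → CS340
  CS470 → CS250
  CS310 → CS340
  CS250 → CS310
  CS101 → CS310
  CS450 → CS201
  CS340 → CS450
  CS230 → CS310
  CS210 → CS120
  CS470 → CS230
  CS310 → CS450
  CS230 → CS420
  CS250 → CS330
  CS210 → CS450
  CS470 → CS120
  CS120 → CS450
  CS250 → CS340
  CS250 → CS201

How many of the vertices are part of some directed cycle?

6

A vertex is on a directed cycle iff it belongs to a strongly connected component of size ≥ 2 (or has a self-loop).
The vertices on cycles are {CS101, CS120, CS201, CS210, CS250, CS450} — 6 in total.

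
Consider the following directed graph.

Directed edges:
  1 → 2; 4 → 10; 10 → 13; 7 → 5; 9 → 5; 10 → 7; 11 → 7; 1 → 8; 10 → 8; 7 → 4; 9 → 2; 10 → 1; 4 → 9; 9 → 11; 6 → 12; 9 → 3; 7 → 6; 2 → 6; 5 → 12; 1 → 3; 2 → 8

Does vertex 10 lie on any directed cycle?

Yes

10 is on a cycle iff 10 can reach itself via ≥1 edge.
10 → 7 → 4 → 10 — yes.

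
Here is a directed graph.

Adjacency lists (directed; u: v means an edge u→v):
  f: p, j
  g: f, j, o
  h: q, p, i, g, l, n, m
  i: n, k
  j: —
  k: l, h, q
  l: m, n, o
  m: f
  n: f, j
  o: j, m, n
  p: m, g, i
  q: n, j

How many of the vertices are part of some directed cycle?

A vertex is on a directed cycle iff it belongs to a strongly connected component of size ≥ 2 (or has a self-loop).
The vertices on cycles are {f, g, h, i, k, l, m, n, o, p, q} — 11 in total.

11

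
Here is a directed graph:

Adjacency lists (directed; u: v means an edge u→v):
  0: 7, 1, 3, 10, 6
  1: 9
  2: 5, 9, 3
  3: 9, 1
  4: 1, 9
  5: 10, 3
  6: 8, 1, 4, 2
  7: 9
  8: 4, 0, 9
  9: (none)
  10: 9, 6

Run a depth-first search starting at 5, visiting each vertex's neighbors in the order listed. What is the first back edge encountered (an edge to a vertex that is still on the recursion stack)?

0→10

DFS from 5 (visiting each vertex's neighbors in the order listed); mark gray on enter, black on exit:
5 gray
  10 gray
    9 gray
    9 black
    6 gray
      8 gray
        4 gray
          1 gray
            1→9: 9 black — skip
          1 black
          4→9: 9 black — skip
        4 black
        0 gray
          7 gray
            7→9: 9 black — skip
          7 black
          0→1: 1 black — skip
          3 gray
            3→9: 9 black — skip
            3→1: 1 black — skip
          3 black
          0→10: 10 is gray → back edge
First back edge: 0 → 10.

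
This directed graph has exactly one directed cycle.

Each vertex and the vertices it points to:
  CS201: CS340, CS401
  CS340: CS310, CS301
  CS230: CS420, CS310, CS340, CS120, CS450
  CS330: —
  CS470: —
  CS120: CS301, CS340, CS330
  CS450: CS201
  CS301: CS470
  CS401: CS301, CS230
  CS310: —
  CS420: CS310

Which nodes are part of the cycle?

CS201, CS230, CS401, CS450

DFS with gray/black marking from CS401:
CS401 gray
  CS301 gray
    CS470 gray
    CS470 black
  CS301 black
  CS230 gray
    CS420 gray
      CS310 gray
      CS310 black
    CS420 black
    CS230→CS310: CS310 black — skip
    CS340 gray
      CS340→CS310: CS310 black — skip
      CS340→CS301: CS301 black — skip
    CS340 black
    CS120 gray
      CS120→CS301: CS301 black — skip
      CS120→CS340: CS340 black — skip
      CS330 gray
      CS330 black
    CS120 black
    CS450 gray
      CS201 gray
        CS201→CS340: CS340 black — skip
        CS201→CS401: CS401 is gray → back edge
Back edge closes the cycle CS401 → CS230 → CS450 → CS201 → CS401; its vertices are {CS201, CS230, CS401, CS450}.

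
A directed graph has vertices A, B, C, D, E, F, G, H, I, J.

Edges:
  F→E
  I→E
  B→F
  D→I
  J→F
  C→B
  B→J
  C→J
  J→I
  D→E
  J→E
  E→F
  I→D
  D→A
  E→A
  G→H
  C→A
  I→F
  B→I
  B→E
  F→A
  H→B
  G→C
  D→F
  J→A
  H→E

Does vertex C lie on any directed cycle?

No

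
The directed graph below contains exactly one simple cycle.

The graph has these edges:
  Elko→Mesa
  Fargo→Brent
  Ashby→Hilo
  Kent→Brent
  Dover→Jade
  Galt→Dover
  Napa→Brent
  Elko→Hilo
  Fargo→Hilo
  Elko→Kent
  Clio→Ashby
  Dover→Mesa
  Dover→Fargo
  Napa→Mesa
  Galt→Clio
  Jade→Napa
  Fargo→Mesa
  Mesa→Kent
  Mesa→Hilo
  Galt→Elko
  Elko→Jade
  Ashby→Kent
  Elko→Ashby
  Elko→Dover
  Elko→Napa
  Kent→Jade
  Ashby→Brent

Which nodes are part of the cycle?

DFS with gray/black marking from Jade:
Jade gray
  Napa gray
    Brent gray
    Brent black
    Mesa gray
      Hilo gray
      Hilo black
      Kent gray
        Kent→Jade: Jade is gray → back edge
Back edge closes the cycle Jade → Napa → Mesa → Kent → Jade; its vertices are {Jade, Kent, Mesa, Napa}.

Jade, Kent, Mesa, Napa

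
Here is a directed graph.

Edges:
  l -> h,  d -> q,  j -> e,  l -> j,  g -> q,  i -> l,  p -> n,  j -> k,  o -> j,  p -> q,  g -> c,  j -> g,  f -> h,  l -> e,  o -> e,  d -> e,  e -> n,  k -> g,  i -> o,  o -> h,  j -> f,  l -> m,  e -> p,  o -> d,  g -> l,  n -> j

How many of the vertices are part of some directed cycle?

7

A vertex is on a directed cycle iff it belongs to a strongly connected component of size ≥ 2 (or has a self-loop).
The vertices on cycles are {e, g, j, k, l, n, p} — 7 in total.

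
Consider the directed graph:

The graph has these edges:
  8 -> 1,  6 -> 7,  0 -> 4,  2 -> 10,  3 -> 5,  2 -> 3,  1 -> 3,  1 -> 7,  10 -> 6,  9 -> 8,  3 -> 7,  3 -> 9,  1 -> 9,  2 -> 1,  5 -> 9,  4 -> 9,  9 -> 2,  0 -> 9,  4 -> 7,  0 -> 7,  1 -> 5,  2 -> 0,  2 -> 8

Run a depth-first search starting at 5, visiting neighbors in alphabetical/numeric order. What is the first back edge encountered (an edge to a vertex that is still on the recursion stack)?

4->9

DFS from 5 (visiting neighbors in alphabetical/numeric order); mark gray on enter, black on exit:
5 gray
  9 gray
    2 gray
      0 gray
        4 gray
          7 gray
          7 black
          4→9: 9 is gray → back edge
First back edge: 4 → 9.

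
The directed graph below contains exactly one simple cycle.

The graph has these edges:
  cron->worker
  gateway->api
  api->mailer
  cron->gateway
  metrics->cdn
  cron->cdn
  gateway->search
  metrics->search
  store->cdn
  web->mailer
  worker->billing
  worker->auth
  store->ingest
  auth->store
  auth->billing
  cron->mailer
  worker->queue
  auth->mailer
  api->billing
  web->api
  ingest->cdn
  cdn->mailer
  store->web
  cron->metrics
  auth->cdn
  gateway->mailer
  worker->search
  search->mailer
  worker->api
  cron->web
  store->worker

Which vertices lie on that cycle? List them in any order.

auth, store, worker

DFS with gray/black marking from worker:
worker gray
  auth gray
    billing gray
    billing black
    mailer gray
    mailer black
    cdn gray
      cdn→mailer: mailer black — skip
    cdn black
    store gray
      web gray
        api gray
          api→mailer: mailer black — skip
          api→billing: billing black — skip
        api black
        web→mailer: mailer black — skip
      web black
      store→worker: worker is gray → back edge
Back edge closes the cycle worker → auth → store → worker; its vertices are {auth, store, worker}.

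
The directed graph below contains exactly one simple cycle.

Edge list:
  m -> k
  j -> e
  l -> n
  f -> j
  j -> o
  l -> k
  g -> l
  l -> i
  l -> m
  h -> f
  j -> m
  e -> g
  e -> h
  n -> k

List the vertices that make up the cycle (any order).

e, f, h, j

DFS with gray/black marking from e:
e gray
  g gray
    l gray
      n gray
        k gray
        k black
      n black
      m gray
        m→k: k black — skip
      m black
      i gray
      i black
      l→k: k black — skip
    l black
  g black
  h gray
    f gray
      j gray
        o gray
        o black
        j→m: m black — skip
        j→e: e is gray → back edge
Back edge closes the cycle e → h → f → j → e; its vertices are {e, f, h, j}.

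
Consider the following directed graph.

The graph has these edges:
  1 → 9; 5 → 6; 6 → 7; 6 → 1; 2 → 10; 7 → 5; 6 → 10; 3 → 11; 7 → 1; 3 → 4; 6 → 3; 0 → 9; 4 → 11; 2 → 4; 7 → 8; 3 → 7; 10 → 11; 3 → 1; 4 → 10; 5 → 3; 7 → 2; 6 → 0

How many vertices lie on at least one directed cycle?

A vertex is on a directed cycle iff it belongs to a strongly connected component of size ≥ 2 (or has a self-loop).
The vertices on cycles are {3, 5, 6, 7} — 4 in total.

4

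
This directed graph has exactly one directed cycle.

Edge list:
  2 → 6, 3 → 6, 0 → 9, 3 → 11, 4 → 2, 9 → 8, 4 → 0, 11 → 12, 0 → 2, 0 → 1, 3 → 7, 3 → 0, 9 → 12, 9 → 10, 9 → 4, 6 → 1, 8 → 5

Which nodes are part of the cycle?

0, 4, 9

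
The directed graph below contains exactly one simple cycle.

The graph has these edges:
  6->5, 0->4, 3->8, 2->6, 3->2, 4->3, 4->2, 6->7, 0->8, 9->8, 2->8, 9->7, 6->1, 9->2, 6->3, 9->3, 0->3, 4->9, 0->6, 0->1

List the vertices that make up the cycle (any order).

2, 3, 6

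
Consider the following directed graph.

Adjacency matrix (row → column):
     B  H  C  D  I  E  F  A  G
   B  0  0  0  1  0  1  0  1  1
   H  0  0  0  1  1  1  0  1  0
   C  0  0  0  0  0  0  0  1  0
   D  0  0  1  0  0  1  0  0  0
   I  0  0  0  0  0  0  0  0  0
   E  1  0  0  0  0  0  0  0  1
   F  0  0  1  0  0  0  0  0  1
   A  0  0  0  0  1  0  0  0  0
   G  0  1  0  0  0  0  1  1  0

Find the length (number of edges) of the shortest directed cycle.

2

For each vertex v, BFS finds the shortest path from v back to v.
The shortest such closed walk is E → B → E, length 2.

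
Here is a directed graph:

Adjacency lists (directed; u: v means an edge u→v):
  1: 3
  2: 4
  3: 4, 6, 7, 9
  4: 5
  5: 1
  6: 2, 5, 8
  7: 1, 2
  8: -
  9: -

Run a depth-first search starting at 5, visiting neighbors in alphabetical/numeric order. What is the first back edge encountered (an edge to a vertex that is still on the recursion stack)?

4→5

DFS from 5 (visiting neighbors in alphabetical/numeric order); mark gray on enter, black on exit:
5 gray
  1 gray
    3 gray
      4 gray
        4→5: 5 is gray → back edge
First back edge: 4 → 5.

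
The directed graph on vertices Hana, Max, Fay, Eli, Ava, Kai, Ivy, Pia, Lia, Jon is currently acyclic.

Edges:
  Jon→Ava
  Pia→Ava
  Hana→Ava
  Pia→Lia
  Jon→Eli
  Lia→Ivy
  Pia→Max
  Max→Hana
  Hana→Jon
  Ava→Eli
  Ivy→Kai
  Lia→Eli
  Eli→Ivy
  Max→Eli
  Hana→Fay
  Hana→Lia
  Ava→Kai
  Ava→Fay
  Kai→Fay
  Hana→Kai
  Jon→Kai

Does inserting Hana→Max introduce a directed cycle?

Yes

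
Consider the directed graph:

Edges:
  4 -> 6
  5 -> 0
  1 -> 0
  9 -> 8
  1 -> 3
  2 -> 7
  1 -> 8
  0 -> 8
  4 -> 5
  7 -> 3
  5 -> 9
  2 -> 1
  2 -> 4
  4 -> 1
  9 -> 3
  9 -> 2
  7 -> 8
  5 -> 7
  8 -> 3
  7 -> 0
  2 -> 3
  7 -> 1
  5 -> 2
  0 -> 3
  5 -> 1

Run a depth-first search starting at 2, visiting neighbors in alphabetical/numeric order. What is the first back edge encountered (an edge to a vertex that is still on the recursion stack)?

5→2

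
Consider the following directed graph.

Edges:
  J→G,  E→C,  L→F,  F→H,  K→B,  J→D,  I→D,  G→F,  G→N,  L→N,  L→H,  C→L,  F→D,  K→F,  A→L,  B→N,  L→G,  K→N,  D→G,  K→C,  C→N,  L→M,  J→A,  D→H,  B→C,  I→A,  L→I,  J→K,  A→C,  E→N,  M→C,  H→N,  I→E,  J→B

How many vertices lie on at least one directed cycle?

A vertex is on a directed cycle iff it belongs to a strongly connected component of size ≥ 2 (or has a self-loop).
The vertices on cycles are {A, C, D, E, F, G, I, L, M} — 9 in total.

9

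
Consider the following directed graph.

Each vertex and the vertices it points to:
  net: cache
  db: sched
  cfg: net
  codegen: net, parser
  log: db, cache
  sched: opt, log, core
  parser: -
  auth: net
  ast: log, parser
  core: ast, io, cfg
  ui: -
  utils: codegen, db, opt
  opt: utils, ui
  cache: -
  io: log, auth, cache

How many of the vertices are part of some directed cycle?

A vertex is on a directed cycle iff it belongs to a strongly connected component of size ≥ 2 (or has a self-loop).
The vertices on cycles are {db, io, ast, log, opt, core, sched, utils} — 8 in total.

8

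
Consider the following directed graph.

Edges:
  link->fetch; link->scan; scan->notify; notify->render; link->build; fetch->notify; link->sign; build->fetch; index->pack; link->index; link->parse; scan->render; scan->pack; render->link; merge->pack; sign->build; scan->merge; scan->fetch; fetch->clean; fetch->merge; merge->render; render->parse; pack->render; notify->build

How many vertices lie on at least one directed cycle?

10

A vertex is on a directed cycle iff it belongs to a strongly connected component of size ≥ 2 (or has a self-loop).
The vertices on cycles are {link, pack, scan, sign, build, fetch, index, merge, notify, render} — 10 in total.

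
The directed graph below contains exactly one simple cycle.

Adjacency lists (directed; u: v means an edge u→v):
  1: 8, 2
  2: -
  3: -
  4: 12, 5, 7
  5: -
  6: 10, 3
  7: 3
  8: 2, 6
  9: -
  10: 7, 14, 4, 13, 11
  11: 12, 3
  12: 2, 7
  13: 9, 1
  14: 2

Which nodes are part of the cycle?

1, 6, 8, 10, 13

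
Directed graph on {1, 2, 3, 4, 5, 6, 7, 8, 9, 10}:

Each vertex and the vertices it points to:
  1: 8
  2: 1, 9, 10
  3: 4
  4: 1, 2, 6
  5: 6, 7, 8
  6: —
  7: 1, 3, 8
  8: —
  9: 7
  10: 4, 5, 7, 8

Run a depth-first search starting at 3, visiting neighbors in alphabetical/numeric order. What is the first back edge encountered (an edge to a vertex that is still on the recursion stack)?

7->3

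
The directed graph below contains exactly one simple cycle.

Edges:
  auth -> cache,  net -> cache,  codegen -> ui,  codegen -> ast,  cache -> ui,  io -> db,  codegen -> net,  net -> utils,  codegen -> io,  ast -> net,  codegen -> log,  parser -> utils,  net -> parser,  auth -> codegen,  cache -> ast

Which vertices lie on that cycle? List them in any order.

ast, net, cache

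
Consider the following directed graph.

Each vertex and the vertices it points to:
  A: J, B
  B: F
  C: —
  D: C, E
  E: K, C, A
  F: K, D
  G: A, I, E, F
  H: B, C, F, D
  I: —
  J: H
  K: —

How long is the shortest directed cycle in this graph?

For each vertex v, BFS finds the shortest path from v back to v.
The shortest such closed walk is E → A → J → H → D → E, length 5.

5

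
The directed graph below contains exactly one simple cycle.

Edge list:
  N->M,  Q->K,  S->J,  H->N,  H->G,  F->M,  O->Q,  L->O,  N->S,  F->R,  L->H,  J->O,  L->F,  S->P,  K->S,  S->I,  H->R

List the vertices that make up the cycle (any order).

J, K, O, Q, S

DFS with gray/black marking from O:
O gray
  Q gray
    K gray
      S gray
        I gray
        I black
        P gray
        P black
        J gray
          J→O: O is gray → back edge
Back edge closes the cycle O → Q → K → S → J → O; its vertices are {J, K, O, Q, S}.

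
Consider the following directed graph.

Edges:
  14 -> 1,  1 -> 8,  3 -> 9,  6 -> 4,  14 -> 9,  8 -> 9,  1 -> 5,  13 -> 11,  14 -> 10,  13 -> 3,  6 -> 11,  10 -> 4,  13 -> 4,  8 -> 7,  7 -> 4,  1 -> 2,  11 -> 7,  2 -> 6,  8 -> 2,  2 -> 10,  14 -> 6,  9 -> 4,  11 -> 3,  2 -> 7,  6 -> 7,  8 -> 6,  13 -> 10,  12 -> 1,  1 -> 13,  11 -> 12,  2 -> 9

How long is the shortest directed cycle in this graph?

4

For each vertex v, BFS finds the shortest path from v back to v.
The shortest such closed walk is 1 → 13 → 11 → 12 → 1, length 4.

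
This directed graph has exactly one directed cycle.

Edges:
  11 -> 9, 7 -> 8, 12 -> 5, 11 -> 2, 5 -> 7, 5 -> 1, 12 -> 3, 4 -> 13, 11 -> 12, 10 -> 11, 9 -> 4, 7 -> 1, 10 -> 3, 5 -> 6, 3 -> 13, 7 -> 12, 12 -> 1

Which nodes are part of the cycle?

5, 7, 12

DFS with gray/black marking from 12:
12 gray
  3 gray
    13 gray
    13 black
  3 black
  5 gray
    1 gray
    1 black
    6 gray
    6 black
    7 gray
      8 gray
      8 black
      7→1: 1 black — skip
      7→12: 12 is gray → back edge
Back edge closes the cycle 12 → 5 → 7 → 12; its vertices are {5, 7, 12}.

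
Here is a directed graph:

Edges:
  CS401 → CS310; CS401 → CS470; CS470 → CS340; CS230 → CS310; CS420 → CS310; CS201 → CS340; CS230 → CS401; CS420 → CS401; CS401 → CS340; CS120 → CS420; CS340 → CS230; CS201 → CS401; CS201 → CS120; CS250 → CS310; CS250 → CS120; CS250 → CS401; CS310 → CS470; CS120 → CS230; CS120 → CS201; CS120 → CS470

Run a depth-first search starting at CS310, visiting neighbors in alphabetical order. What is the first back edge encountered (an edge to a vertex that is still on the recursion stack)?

CS230->CS310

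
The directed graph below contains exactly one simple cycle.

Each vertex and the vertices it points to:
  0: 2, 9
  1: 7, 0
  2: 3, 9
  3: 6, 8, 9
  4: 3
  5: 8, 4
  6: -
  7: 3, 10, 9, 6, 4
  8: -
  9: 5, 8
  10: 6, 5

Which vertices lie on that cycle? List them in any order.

3, 4, 5, 9

DFS with gray/black marking from 4:
4 gray
  3 gray
    6 gray
    6 black
    8 gray
    8 black
    9 gray
      5 gray
        5→8: 8 black — skip
        5→4: 4 is gray → back edge
Back edge closes the cycle 4 → 3 → 9 → 5 → 4; its vertices are {3, 4, 5, 9}.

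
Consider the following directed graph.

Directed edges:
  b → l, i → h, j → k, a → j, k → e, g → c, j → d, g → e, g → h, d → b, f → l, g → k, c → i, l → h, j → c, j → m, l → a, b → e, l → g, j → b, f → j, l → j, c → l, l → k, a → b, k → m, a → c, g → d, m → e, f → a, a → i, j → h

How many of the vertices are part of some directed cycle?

7

A vertex is on a directed cycle iff it belongs to a strongly connected component of size ≥ 2 (or has a self-loop).
The vertices on cycles are {a, b, c, d, g, j, l} — 7 in total.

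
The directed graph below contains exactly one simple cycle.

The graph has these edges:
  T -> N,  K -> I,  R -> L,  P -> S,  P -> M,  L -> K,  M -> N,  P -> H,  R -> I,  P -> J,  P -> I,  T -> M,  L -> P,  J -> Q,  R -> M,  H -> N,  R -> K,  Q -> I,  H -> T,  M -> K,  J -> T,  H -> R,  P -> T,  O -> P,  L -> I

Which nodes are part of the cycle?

DFS with gray/black marking from P:
P gray
  H gray
    T gray
      N gray
      N black
      M gray
        M→N: N black — skip
        K gray
          I gray
          I black
        K black
      M black
    T black
    H→N: N black — skip
    R gray
      R→I: I black — skip
      R→M: M black — skip
      R→K: K black — skip
      L gray
        L→I: I black — skip
        L→K: K black — skip
        L→P: P is gray → back edge
Back edge closes the cycle P → H → R → L → P; its vertices are {H, L, P, R}.

H, L, P, R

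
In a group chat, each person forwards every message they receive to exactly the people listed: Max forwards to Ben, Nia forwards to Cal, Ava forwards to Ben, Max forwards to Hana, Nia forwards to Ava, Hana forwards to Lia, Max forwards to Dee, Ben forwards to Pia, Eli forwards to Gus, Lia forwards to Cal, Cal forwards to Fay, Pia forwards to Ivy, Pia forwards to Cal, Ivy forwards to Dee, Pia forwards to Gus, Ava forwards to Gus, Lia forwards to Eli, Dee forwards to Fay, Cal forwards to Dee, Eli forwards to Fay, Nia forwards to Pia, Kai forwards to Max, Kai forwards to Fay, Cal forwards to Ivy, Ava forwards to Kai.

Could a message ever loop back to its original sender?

DFS with white/gray/black marking, starting from Gus:
Gus gray
Gus black
Pia gray
  Cal gray
    Ivy gray
      Dee gray
        Fay gray
        Fay black
      Dee black
    Ivy black
    Cal→Fay: Fay black — skip
    Cal→Dee: Dee black — skip
  Cal black
  Pia→Gus: Gus black — skip
  Pia→Ivy: Ivy black — skip
Pia black
Max gray
  Max→Dee: Dee black — skip
  Ben gray
    Ben→Pia: Pia black — skip
  Ben black
  Hana gray
    Lia gray
      Eli gray
        Eli→Fay: Fay black — skip
        Eli→Gus: Gus black — skip
      Eli black
      Lia→Cal: Cal black — skip
    Lia black
  Hana black
Max black
Kai gray
  Kai→Max: Max black — skip
  Kai→Fay: Fay black — skip
Kai black
Ava gray
  Ava→Gus: Gus black — skip
  Ava→Kai: Kai black — skip
  Ava→Ben: Ben black — skip
Ava black
Nia gray
  Nia→Pia: Pia black — skip
  Nia→Ava: Ava black — skip
  Nia→Cal: Cal black — skip
Nia black
Every edge goes to a white or black vertex — no back edge, so the graph is acyclic.

No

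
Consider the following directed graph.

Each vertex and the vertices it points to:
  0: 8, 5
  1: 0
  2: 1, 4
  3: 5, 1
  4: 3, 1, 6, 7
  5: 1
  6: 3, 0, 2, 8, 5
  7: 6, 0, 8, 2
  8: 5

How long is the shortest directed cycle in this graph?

3

For each vertex v, BFS finds the shortest path from v back to v.
The shortest such closed walk is 2 → 4 → 7 → 2, length 3.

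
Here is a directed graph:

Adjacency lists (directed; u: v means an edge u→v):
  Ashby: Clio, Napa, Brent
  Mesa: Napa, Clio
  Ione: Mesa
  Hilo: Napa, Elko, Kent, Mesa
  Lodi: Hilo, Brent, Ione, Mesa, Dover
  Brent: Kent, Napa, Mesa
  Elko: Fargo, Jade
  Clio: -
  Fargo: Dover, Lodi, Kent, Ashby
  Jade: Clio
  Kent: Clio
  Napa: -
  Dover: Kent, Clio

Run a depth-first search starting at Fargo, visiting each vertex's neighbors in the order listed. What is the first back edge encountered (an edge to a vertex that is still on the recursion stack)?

DFS from Fargo (visiting each vertex's neighbors in the order listed); mark gray on enter, black on exit:
Fargo gray
  Dover gray
    Kent gray
      Clio gray
      Clio black
    Kent black
    Dover→Clio: Clio black — skip
  Dover black
  Lodi gray
    Hilo gray
      Napa gray
      Napa black
      Elko gray
        Elko→Fargo: Fargo is gray → back edge
First back edge: Elko → Fargo.

Elko->Fargo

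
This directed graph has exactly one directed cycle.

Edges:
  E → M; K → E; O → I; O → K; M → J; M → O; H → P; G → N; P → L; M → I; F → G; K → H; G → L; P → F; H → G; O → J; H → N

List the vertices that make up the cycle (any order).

DFS with gray/black marking from K:
K gray
  E gray
    M gray
      J gray
      J black
      O gray
        O→J: J black — skip
        O→K: K is gray → back edge
Back edge closes the cycle K → E → M → O → K; its vertices are {E, K, M, O}.

E, K, M, O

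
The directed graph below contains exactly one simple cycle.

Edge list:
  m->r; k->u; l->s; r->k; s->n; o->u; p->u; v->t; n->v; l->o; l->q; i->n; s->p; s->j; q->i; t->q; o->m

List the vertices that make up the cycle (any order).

DFS with gray/black marking from q:
q gray
  i gray
    n gray
      v gray
        t gray
          t→q: q is gray → back edge
Back edge closes the cycle q → i → n → v → t → q; its vertices are {i, n, q, t, v}.

i, n, q, t, v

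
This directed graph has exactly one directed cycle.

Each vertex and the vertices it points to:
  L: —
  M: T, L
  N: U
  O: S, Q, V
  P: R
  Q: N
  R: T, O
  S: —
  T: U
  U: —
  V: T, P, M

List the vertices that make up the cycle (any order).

DFS with gray/black marking from O:
O gray
  S gray
  S black
  Q gray
    N gray
      U gray
      U black
    N black
  Q black
  V gray
    T gray
      T→U: U black — skip
    T black
    P gray
      R gray
        R→T: T black — skip
        R→O: O is gray → back edge
Back edge closes the cycle O → V → P → R → O; its vertices are {O, P, R, V}.

O, P, R, V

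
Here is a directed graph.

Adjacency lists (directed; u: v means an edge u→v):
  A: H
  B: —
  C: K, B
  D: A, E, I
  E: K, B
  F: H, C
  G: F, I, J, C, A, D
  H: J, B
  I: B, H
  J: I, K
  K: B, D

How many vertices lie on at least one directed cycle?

7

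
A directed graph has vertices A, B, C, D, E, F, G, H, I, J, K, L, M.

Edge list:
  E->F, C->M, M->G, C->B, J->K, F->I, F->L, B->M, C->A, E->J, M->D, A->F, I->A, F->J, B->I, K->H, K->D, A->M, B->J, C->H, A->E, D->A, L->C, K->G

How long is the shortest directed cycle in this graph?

3

For each vertex v, BFS finds the shortest path from v back to v.
The shortest such closed walk is M → D → A → M, length 3.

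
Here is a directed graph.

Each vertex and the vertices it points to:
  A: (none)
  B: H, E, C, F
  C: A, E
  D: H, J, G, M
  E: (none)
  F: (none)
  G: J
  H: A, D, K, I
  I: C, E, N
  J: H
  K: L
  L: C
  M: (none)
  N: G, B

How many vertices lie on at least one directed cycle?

7

A vertex is on a directed cycle iff it belongs to a strongly connected component of size ≥ 2 (or has a self-loop).
The vertices on cycles are {B, D, G, H, I, J, N} — 7 in total.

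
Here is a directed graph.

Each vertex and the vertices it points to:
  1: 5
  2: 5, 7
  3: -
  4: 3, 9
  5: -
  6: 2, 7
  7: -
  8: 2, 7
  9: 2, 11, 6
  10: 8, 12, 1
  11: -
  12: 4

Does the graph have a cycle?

DFS with white/gray/black marking, starting from 1:
1 gray
  5 gray
  5 black
1 black
2 gray
  2→5: 5 black — skip
  7 gray
  7 black
2 black
3 gray
3 black
4 gray
  4→3: 3 black — skip
  9 gray
    9→2: 2 black — skip
    11 gray
    11 black
    6 gray
      6→2: 2 black — skip
      6→7: 7 black — skip
    6 black
  9 black
4 black
8 gray
  8→2: 2 black — skip
  8→7: 7 black — skip
8 black
10 gray
  10→8: 8 black — skip
  12 gray
    12→4: 4 black — skip
  12 black
  10→1: 1 black — skip
10 black
Every edge goes to a white or black vertex — no back edge, so the graph is acyclic.

No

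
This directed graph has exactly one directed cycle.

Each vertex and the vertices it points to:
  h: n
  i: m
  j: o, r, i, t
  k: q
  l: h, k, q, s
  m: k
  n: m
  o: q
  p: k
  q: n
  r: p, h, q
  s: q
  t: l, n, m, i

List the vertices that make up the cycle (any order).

k, m, n, q

DFS with gray/black marking from m:
m gray
  k gray
    q gray
      n gray
        n→m: m is gray → back edge
Back edge closes the cycle m → k → q → n → m; its vertices are {k, m, n, q}.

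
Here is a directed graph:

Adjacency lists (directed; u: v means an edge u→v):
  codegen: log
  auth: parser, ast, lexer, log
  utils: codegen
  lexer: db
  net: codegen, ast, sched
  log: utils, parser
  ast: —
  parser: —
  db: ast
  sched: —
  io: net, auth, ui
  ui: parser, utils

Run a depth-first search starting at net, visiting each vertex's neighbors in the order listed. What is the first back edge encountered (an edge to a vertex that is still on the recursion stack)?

utils→codegen

DFS from net (visiting each vertex's neighbors in the order listed); mark gray on enter, black on exit:
net gray
  codegen gray
    log gray
      utils gray
        utils→codegen: codegen is gray → back edge
First back edge: utils → codegen.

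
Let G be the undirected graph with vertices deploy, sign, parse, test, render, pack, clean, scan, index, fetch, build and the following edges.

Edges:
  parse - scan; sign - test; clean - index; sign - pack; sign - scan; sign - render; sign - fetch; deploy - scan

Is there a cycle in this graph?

DFS, tracking each vertex's parent; an edge to a visited non-parent vertex closes a cycle.
Start from index:
visit index (parent –)
  visit clean (parent index)
    clean–index: parent, skip
visit deploy (parent –)
  visit scan (parent deploy)
    visit sign (parent scan)
      visit fetch (parent sign)
        fetch–sign: parent, skip
      visit pack (parent sign)
        pack–sign: parent, skip
      visit render (parent sign)
        render–sign: parent, skip
      visit test (parent sign)
        test–sign: parent, skip
      sign–scan: parent, skip
    visit parse (parent scan)
      parse–scan: parent, skip
    scan–deploy: parent, skip
visit build (parent –)
No non-parent visited neighbor found — the graph is a forest.

No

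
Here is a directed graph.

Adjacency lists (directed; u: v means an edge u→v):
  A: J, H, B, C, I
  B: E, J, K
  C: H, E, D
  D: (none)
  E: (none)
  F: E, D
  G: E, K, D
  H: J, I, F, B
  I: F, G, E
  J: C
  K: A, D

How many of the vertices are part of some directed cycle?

A vertex is on a directed cycle iff it belongs to a strongly connected component of size ≥ 2 (or has a self-loop).
The vertices on cycles are {A, B, C, G, H, I, J, K} — 8 in total.

8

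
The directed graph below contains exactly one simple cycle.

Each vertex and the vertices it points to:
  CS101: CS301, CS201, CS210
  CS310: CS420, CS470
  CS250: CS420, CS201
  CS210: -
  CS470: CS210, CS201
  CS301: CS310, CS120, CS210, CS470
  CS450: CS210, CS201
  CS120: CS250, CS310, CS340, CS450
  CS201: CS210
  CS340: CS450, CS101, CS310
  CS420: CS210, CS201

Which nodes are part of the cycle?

CS101, CS120, CS301, CS340

DFS with gray/black marking from CS301:
CS301 gray
  CS310 gray
    CS420 gray
      CS210 gray
      CS210 black
      CS201 gray
        CS201→CS210: CS210 black — skip
      CS201 black
    CS420 black
    CS470 gray
      CS470→CS210: CS210 black — skip
      CS470→CS201: CS201 black — skip
    CS470 black
  CS310 black
  CS120 gray
    CS250 gray
      CS250→CS420: CS420 black — skip
      CS250→CS201: CS201 black — skip
    CS250 black
    CS120→CS310: CS310 black — skip
    CS340 gray
      CS450 gray
        CS450→CS210: CS210 black — skip
        CS450→CS201: CS201 black — skip
      CS450 black
      CS101 gray
        CS101→CS301: CS301 is gray → back edge
Back edge closes the cycle CS301 → CS120 → CS340 → CS101 → CS301; its vertices are {CS101, CS120, CS301, CS340}.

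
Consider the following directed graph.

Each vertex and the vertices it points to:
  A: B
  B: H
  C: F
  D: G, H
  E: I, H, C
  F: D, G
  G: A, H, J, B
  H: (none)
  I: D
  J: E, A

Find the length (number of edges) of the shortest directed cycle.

5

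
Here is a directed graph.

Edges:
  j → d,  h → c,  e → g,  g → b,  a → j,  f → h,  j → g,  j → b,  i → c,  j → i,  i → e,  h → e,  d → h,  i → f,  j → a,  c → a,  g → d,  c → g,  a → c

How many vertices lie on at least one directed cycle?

9

A vertex is on a directed cycle iff it belongs to a strongly connected component of size ≥ 2 (or has a self-loop).
The vertices on cycles are {a, c, d, e, f, g, h, i, j} — 9 in total.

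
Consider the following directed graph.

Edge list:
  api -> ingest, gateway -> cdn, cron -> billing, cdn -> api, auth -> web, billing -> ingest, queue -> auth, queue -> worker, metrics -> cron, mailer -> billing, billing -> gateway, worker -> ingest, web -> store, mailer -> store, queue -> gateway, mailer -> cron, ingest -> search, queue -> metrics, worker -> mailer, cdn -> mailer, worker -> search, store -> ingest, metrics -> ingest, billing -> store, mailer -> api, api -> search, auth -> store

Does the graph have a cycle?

DFS with white/gray/black marking, starting from web:
web gray
  store gray
    ingest gray
      search gray
      search black
    ingest black
  store black
web black
cdn gray
  mailer gray
    cron gray
      billing gray
        billing→ingest: ingest black — skip
        billing→store: store black — skip
        gateway gray
          gateway→cdn: cdn is gray → back edge
Back edge found, so a cycle exists: cdn → mailer → cron → billing → gateway → cdn.

Yes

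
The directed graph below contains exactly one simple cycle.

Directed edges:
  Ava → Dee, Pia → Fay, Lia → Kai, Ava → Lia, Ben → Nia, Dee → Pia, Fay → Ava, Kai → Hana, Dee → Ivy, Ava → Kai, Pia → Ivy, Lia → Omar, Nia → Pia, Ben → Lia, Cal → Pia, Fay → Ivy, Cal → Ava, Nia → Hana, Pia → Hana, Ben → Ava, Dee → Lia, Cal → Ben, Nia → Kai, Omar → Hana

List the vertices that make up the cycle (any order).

Ava, Dee, Fay, Pia

DFS with gray/black marking from Ava:
Ava gray
  Dee gray
    Lia gray
      Kai gray
        Hana gray
        Hana black
      Kai black
      Omar gray
        Omar→Hana: Hana black — skip
      Omar black
    Lia black
    Pia gray
      Fay gray
        Ivy gray
        Ivy black
        Fay→Ava: Ava is gray → back edge
Back edge closes the cycle Ava → Dee → Pia → Fay → Ava; its vertices are {Ava, Dee, Fay, Pia}.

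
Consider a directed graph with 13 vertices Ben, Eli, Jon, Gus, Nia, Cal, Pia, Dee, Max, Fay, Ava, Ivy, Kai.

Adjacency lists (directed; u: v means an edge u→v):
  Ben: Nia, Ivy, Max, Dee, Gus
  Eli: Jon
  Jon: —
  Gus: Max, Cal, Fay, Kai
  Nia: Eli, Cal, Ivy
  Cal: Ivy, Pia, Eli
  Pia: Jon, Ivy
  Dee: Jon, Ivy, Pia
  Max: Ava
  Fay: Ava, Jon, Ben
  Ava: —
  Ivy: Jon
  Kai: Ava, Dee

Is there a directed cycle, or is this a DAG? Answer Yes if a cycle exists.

Yes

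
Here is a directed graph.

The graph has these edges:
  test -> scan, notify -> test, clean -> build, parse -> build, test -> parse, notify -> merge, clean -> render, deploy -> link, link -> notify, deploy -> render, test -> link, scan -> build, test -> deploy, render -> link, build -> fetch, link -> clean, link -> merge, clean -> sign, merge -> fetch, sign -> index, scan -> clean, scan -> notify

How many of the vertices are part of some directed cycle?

A vertex is on a directed cycle iff it belongs to a strongly connected component of size ≥ 2 (or has a self-loop).
The vertices on cycles are {link, scan, test, clean, deploy, notify, render} — 7 in total.

7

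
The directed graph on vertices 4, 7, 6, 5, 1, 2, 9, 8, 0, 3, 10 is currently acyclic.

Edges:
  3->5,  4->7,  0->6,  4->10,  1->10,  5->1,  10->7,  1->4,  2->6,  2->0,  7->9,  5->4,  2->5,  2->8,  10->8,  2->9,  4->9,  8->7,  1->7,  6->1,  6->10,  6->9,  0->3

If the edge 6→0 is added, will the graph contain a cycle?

Yes

Adding 6→0 creates a cycle iff 0 can already reach 6.
Path from 0: 0 → 6.
So 0 → … → 6 → 0 is a cycle.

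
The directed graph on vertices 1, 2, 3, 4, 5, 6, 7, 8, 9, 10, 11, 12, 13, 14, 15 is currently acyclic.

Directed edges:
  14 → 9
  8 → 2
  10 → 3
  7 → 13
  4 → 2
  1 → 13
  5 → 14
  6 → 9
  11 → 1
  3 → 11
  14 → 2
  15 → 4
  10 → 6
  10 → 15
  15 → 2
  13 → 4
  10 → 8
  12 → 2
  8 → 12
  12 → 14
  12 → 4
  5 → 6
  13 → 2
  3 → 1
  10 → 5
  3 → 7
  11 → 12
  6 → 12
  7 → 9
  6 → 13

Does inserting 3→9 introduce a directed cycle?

No

Adding 3→9 creates a cycle iff 9 can already reach 3.
Explore from 9: no path reaches 3. The graph stays acyclic.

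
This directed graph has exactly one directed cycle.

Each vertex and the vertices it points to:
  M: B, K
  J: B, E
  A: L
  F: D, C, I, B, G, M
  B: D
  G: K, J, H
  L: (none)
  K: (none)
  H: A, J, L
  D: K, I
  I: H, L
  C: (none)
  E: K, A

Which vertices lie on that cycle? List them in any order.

B, D, H, I, J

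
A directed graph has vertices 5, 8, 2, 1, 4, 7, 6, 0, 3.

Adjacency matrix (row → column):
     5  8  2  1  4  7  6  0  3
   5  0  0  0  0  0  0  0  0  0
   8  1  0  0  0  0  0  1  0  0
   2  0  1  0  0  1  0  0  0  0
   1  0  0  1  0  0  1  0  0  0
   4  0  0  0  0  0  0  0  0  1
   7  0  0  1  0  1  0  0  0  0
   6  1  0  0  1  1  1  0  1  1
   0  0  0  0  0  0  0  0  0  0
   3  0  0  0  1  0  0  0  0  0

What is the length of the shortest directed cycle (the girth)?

4

For each vertex v, BFS finds the shortest path from v back to v.
The shortest such closed walk is 8 → 6 → 1 → 2 → 8, length 4.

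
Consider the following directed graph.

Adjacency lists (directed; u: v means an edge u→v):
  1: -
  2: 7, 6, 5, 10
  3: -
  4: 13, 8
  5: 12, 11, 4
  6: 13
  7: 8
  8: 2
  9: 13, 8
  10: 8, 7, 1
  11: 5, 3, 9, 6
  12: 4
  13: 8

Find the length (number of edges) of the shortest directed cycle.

2

For each vertex v, BFS finds the shortest path from v back to v.
The shortest such closed walk is 5 → 11 → 5, length 2.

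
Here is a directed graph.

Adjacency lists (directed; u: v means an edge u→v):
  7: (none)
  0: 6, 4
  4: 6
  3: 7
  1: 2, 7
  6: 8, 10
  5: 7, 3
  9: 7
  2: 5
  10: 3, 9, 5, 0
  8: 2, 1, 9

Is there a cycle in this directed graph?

Yes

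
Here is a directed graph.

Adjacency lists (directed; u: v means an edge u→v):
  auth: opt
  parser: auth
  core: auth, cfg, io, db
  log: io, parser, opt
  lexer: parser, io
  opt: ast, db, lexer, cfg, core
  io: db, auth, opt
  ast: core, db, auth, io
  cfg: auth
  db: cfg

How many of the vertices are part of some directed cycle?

9

A vertex is on a directed cycle iff it belongs to a strongly connected component of size ≥ 2 (or has a self-loop).
The vertices on cycles are {db, io, ast, cfg, opt, auth, core, lexer, parser} — 9 in total.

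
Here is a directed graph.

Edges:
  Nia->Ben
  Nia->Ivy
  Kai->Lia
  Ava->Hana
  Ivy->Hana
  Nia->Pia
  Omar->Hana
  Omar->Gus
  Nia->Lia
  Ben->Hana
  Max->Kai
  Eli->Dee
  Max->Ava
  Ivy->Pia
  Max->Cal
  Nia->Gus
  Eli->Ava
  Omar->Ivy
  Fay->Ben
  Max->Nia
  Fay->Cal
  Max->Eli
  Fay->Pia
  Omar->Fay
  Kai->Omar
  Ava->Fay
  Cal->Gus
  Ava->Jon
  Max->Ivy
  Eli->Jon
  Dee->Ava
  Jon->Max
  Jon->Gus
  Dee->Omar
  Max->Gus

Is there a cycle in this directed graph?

DFS with white/gray/black marking, starting from Ben:
Ben gray
  Hana gray
  Hana black
Ben black
Lia gray
Lia black
Omar gray
  Fay gray
    Pia gray
    Pia black
    Cal gray
      Gus gray
      Gus black
    Cal black
    Fay→Ben: Ben black — skip
  Fay black
  Ivy gray
    Ivy→Hana: Hana black — skip
    Ivy→Pia: Pia black — skip
  Ivy black
  Omar→Gus: Gus black — skip
  Omar→Hana: Hana black — skip
Omar black
Kai gray
  Kai→Lia: Lia black — skip
  Kai→Omar: Omar black — skip
Kai black
Dee gray
  Ava gray
    Ava→Hana: Hana black — skip
    Ava→Fay: Fay black — skip
    Jon gray
      Jon→Gus: Gus black — skip
      Max gray
        Max→Ivy: Ivy black — skip
        Eli gray
          Eli→Jon: Jon is gray → back edge
Back edge found, so a cycle exists: Jon → Max → Eli → Jon.

Yes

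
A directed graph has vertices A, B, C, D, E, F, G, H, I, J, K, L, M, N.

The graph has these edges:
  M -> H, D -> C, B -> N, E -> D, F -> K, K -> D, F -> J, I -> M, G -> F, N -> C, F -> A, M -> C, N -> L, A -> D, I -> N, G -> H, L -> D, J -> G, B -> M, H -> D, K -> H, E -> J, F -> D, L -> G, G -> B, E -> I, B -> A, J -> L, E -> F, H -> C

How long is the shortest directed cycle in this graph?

3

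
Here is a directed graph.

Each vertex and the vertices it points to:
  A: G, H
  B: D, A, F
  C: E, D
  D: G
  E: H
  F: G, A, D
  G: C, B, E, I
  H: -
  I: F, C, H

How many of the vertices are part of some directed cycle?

A vertex is on a directed cycle iff it belongs to a strongly connected component of size ≥ 2 (or has a self-loop).
The vertices on cycles are {A, B, C, D, F, G, I} — 7 in total.

7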